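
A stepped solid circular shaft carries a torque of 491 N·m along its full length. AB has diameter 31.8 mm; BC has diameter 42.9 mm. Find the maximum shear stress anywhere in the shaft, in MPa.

Under the same torque, τ_max = 16T/(πd³) is largest where d is smallest — segment AB (d = 31.8 mm).
τ_max = 16·491.0/(π·(0.0318)³) = 7.776×10^7 Pa.

77.8 MPa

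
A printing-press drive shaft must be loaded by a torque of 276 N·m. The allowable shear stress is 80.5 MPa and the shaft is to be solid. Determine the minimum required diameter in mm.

25.9 mm

For a solid shaft τ_max = 16T/(πd³), so d = (16T/(π τ_allow))^(1/3) = (16·276.0/(π·8.05×10^7))^(1/3) = 0.02594 m.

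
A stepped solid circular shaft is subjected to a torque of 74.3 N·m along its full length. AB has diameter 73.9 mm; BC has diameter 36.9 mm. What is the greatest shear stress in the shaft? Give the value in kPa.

7530 kPa

Under the same torque, τ_max = 16T/(πd³) is largest where d is smallest — segment BC (d = 36.9 mm).
τ_max = 16·74.30/(π·(0.0369)³) = 7.531×10^6 Pa.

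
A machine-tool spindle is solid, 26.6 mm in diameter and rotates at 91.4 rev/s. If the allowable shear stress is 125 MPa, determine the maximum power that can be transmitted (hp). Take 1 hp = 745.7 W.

J = πd⁴/32 = π(0.0266)⁴/32 = 4.915×10^-8 m⁴.
T_max = τ_allow·J/r = 1.25×10^8 × 4.915×10^-8 / 0.0133 = 461.9 N·m.
ω = 2π·91.4 = 574.3 rad/s, so P_max = T_max·ω = 2.653×10^5 W.

356 hp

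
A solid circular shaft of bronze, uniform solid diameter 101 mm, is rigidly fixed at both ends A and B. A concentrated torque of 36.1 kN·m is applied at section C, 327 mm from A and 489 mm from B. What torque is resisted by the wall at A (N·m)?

With uniform GJ and both ends fixed, compatibility θ_AC = θ_CB gives T_A·a = T_B·b, together with T_A + T_B = T₀.
T_A = T₀·b/(a+b) = 36100·489/816.0 = 21630 N·m; T_B = 14470 N·m.

21600 N·m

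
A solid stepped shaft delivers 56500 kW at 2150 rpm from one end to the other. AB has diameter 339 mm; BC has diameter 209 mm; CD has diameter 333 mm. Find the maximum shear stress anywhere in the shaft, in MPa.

ω = 2π·2150/60 = 225.1 rad/s, so T = P/ω = 56500×10³ / 225.1 = 250900 N·m.
Under the same torque, τ_max = 16T/(πd³) is largest where d is smallest — segment BC (d = 209 mm).
τ_max = 16·250900/(π·(0.209)³) = 1.400×10^8 Pa.

140 MPa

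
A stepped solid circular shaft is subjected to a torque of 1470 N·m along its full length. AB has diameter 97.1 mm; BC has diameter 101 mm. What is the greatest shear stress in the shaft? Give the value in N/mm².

8.18 N/mm²

Under the same torque, τ_max = 16T/(πd³) is largest where d is smallest — segment AB (d = 97.1 mm).
τ_max = 16·1470/(π·(0.0971)³) = 8.178×10^6 Pa.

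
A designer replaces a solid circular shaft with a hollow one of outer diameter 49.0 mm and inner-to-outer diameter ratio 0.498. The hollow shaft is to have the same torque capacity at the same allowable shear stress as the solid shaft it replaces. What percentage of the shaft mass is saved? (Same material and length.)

Equal τ_max and T ⇒ the solid shaft needs d_s³ = d_o³(1−k⁴), so d_s = 49.0·(1−0.498⁴)^(1/3) = 47.97 mm.
Area ratio A_h/A_s = d_o²(1−k²)/d_s² = (1−k²)/(1−k⁴)^(2/3) = 0.7845.
Mass saving = 1 − 0.7845 = 21.5 %.

21.5 %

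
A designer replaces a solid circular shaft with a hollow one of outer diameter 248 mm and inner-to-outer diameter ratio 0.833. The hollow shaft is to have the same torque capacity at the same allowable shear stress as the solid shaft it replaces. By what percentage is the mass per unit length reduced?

52.6 %

Equal τ_max and T ⇒ the solid shaft needs d_s³ = d_o³(1−k⁴), so d_s = 248·(1−0.833⁴)^(1/3) = 199.2 mm.
Area ratio A_h/A_s = d_o²(1−k²)/d_s² = (1−k²)/(1−k⁴)^(2/3) = 0.4743.
Mass saving = 1 − 0.4743 = 52.6 %.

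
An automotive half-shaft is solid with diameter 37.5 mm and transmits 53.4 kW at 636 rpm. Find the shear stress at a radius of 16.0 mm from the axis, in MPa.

66.1 MPa

ω = 2π·636/60 = 66.60 rad/s, so T = P/ω = 53.4×10³ / 66.60 = 801.8 N·m.
J = πd⁴/32 = π(0.0375)⁴/32 = 1.941×10^-7 m⁴.
Shear stress varies linearly with radius: τ = T·r/J = 801.8 × 0.0160 / 1.941×10^-7 = 6.608×10^7 Pa.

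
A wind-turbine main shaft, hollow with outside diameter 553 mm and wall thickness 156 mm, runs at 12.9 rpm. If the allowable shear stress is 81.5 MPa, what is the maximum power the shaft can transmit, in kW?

3520 kW

J = π(d_o⁴ − d_i⁴)/32 = π(0.553⁴ − 0.241⁴)/32 = 8.850×10^-3 m⁴.
T_max = τ_allow·J/r = 8.15×10^7 × 8.850×10^-3 / 0.277 = 2.609e6 N·m.
ω = 2π·12.9/60 = 1.351 rad/s, so P_max = T_max·ω = 3.524×10^6 W.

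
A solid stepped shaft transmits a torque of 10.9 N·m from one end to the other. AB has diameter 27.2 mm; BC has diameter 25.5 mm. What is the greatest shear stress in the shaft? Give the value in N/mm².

Under the same torque, τ_max = 16T/(πd³) is largest where d is smallest — segment BC (d = 25.5 mm).
τ_max = 16·10.90/(π·(0.0255)³) = 3.348×10^6 Pa.

3.35 N/mm²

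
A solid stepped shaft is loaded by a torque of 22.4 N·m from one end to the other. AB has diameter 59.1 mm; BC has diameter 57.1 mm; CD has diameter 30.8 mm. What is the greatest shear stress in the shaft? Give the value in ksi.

Under the same torque, τ_max = 16T/(πd³) is largest where d is smallest — segment CD (d = 30.8 mm).
τ_max = 16·22.40/(π·(0.0308)³) = 3.905×10^6 Pa.

0.566 ksi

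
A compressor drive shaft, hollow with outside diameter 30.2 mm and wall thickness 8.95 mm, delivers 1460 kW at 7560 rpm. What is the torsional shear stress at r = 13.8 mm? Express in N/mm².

320 N/mm²

ω = 2π·7560/60 = 791.7 rad/s, so T = P/ω = 1460×10³ / 791.7 = 1844 N·m.
J = π(d_o⁴ − d_i⁴)/32 = π(0.0302⁴ − 0.0123⁴)/32 = 7.942×10^-8 m⁴.
Shear stress varies linearly with radius: τ = T·r/J = 1844 × 0.0138 / 7.942×10^-8 = 3.205×10^8 Pa.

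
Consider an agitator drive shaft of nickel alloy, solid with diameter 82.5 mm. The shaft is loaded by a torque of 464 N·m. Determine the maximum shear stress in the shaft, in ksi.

J = πd⁴/32 = π(0.0825)⁴/32 = 4.548×10^-6 m⁴.
τ_max = T·r/J = 464.0 × 0.0413 / 4.548×10^-6 = 4.208×10^6 Pa.

0.610 ksi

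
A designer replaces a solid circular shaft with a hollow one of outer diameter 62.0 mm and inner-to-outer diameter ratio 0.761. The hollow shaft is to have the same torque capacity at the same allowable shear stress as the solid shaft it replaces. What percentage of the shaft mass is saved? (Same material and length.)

Equal τ_max and T ⇒ the solid shaft needs d_s³ = d_o³(1−k⁴), so d_s = 62.0·(1−0.761⁴)^(1/3) = 54.11 mm.
Area ratio A_h/A_s = d_o²(1−k²)/d_s² = (1−k²)/(1−k⁴)^(2/3) = 0.5526.
Mass saving = 1 − 0.5526 = 44.7 %.

44.7 %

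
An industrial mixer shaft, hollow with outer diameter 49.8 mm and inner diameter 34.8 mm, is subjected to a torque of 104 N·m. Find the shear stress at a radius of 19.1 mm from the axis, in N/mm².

4.32 N/mm²

J = π(d_o⁴ − d_i⁴)/32 = π(0.0498⁴ − 0.0348⁴)/32 = 4.598×10^-7 m⁴.
Shear stress varies linearly with radius: τ = T·r/J = 104.0 × 0.0191 / 4.598×10^-7 = 4.320×10^6 Pa.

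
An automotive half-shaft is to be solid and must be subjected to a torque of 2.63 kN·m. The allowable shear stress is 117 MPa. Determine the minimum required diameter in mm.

48.6 mm

For a solid shaft τ_max = 16T/(πd³), so d = (16T/(π τ_allow))^(1/3) = (16·2630/(π·1.17×10^8))^(1/3) = 0.04856 m.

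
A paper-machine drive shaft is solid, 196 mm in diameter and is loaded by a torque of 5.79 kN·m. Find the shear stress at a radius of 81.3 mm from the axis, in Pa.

3.25e6 Pa

J = πd⁴/32 = π(0.196)⁴/32 = 1.449×10^-4 m⁴.
Shear stress varies linearly with radius: τ = T·r/J = 5790 × 0.0813 / 1.449×10^-4 = 3.249×10^6 Pa.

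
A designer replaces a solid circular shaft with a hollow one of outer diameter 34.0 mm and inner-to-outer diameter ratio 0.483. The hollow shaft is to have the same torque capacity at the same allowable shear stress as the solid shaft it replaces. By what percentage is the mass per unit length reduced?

20.4 %

Equal τ_max and T ⇒ the solid shaft needs d_s³ = d_o³(1−k⁴), so d_s = 34.0·(1−0.483⁴)^(1/3) = 33.37 mm.
Area ratio A_h/A_s = d_o²(1−k²)/d_s² = (1−k²)/(1−k⁴)^(2/3) = 0.7959.
Mass saving = 1 − 0.7959 = 20.4 %.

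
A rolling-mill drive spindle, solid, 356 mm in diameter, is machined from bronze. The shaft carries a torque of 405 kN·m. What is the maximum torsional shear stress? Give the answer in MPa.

J = πd⁴/32 = π(0.356)⁴/32 = 1.577×10^-3 m⁴.
τ_max = T·r/J = 405000 × 0.178 / 1.577×10^-3 = 4.572×10^7 Pa.

45.7 MPa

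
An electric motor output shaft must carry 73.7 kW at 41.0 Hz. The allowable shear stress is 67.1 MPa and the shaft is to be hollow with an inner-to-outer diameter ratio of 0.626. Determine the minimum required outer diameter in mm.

ω = 2π·41.0 = 257.6 rad/s, so T = P/ω = 73.7×10³ / 257.6 = 286.1 N·m.
For a hollow shaft with d_i/d_o = 0.626: τ_max = 16T/(π d_o³ (1−k⁴)), so d_o = [16T/(π τ_allow (1−k⁴))]^(1/3) = [16·286.1/(π·6.71×10^7·0.8464)]^(1/3) = 0.02949 m.

29.5 mm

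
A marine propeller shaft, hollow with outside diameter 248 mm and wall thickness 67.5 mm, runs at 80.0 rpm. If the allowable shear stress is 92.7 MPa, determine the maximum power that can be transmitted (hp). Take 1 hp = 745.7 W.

J = π(d_o⁴ − d_i⁴)/32 = π(0.248⁴ − 0.113⁴)/32 = 3.554×10^-4 m⁴.
T_max = τ_allow·J/r = 9.27×10^7 × 3.554×10^-4 / 0.124 = 265700 N·m.
ω = 2π·80.0/60 = 8.378 rad/s, so P_max = T_max·ω = 2.226×10^6 W.

2980 hp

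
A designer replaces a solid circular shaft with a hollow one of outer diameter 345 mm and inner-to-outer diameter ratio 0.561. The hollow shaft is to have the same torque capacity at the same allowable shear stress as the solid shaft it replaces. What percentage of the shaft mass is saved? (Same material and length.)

26.5 %

Equal τ_max and T ⇒ the solid shaft needs d_s³ = d_o³(1−k⁴), so d_s = 345·(1−0.561⁴)^(1/3) = 333.2 mm.
Area ratio A_h/A_s = d_o²(1−k²)/d_s² = (1−k²)/(1−k⁴)^(2/3) = 0.7346.
Mass saving = 1 − 0.7346 = 26.5 %.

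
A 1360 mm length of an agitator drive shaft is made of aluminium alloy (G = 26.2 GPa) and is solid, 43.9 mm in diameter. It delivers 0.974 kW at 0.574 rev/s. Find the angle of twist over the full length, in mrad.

38.4 mrad

ω = 2π·0.574 = 3.607 rad/s, so T = P/ω = 0.974×10³ / 3.607 = 270.1 N·m.
J = πd⁴/32 = π(0.0439)⁴/32 = 3.646×10^-7 m⁴.
θ = T·L/(G·J) = 270.1 × 1.36 / (26.2×10⁹ × 3.646×10^-7) = 0.03845 rad.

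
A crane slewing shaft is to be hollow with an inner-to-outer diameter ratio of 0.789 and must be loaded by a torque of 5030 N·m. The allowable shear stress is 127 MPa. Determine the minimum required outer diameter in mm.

For a hollow shaft with d_i/d_o = 0.789: τ_max = 16T/(π d_o³ (1−k⁴)), so d_o = [16T/(π τ_allow (1−k⁴))]^(1/3) = [16·5030/(π·1.27×10^8·0.6125)]^(1/3) = 0.06906 m.

69.1 mm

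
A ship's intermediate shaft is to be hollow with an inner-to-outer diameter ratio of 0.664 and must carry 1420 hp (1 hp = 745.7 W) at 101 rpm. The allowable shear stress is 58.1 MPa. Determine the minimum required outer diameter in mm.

ω = 2π·101/60 = 10.58 rad/s, so T = P/ω = 1420×745.7 / 10.58 = 100100 N·m.
For a hollow shaft with d_i/d_o = 0.664: τ_max = 16T/(π d_o³ (1−k⁴)), so d_o = [16T/(π τ_allow (1−k⁴))]^(1/3) = [16·100100/(π·5.81×10^7·0.8056)]^(1/3) = 0.2217 m.

222 mm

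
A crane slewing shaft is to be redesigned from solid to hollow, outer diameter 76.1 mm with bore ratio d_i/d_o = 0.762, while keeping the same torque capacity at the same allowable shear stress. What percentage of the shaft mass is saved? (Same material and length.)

44.8 %

Equal τ_max and T ⇒ the solid shaft needs d_s³ = d_o³(1−k⁴), so d_s = 76.1·(1−0.762⁴)^(1/3) = 66.35 mm.
Area ratio A_h/A_s = d_o²(1−k²)/d_s² = (1−k²)/(1−k⁴)^(2/3) = 0.5516.
Mass saving = 1 − 0.5516 = 44.8 %.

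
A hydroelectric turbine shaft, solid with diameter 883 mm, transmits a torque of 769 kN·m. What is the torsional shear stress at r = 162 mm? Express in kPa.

2090 kPa

J = πd⁴/32 = π(0.883)⁴/32 = 0.05968 m⁴.
Shear stress varies linearly with radius: τ = T·r/J = 769000 × 0.162 / 0.05968 = 2.087×10^6 Pa.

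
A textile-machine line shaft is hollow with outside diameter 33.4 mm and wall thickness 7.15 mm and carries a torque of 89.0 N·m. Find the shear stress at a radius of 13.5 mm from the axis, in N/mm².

11.0 N/mm²

J = π(d_o⁴ − d_i⁴)/32 = π(0.0334⁴ − 0.0191⁴)/32 = 1.091×10^-7 m⁴.
Shear stress varies linearly with radius: τ = T·r/J = 89.00 × 0.0135 / 1.091×10^-7 = 1.101×10^7 Pa.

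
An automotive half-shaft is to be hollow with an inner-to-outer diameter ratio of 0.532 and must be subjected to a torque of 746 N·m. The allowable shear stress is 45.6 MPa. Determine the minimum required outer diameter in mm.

For a hollow shaft with d_i/d_o = 0.532: τ_max = 16T/(π d_o³ (1−k⁴)), so d_o = [16T/(π τ_allow (1−k⁴))]^(1/3) = [16·746.0/(π·4.56×10^7·0.9199)]^(1/3) = 0.04491 m.

44.9 mm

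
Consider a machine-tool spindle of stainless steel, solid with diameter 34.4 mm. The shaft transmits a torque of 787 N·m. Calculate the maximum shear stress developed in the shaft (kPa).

98500 kPa

J = πd⁴/32 = π(0.0344)⁴/32 = 1.375×10^-7 m⁴.
τ_max = T·r/J = 787.0 × 0.0172 / 1.375×10^-7 = 9.846×10^7 Pa.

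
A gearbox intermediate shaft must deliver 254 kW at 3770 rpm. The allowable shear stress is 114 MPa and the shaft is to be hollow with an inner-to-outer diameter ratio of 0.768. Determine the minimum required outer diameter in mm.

ω = 2π·3770/60 = 394.8 rad/s, so T = P/ω = 254×10³ / 394.8 = 643.4 N·m.
For a hollow shaft with d_i/d_o = 0.768: τ_max = 16T/(π d_o³ (1−k⁴)), so d_o = [16T/(π τ_allow (1−k⁴))]^(1/3) = [16·643.4/(π·1.14×10^8·0.6521)]^(1/3) = 0.03532 m.

35.3 mm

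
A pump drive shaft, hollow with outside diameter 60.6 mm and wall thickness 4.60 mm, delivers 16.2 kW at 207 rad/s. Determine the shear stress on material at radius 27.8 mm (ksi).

0.494 ksi

ω = 207 rad/s, so T = P/ω = 16.2×10³ / 207.0 = 78.26 N·m.
J = π(d_o⁴ − d_i⁴)/32 = π(0.0606⁴ − 0.0514⁴)/32 = 6.388×10^-7 m⁴.
Shear stress varies linearly with radius: τ = T·r/J = 78.26 × 0.0278 / 6.388×10^-7 = 3.406×10^6 Pa.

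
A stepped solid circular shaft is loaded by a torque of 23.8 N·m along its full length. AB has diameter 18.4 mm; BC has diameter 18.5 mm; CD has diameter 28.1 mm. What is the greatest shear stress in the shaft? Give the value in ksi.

2.82 ksi

Under the same torque, τ_max = 16T/(πd³) is largest where d is smallest — segment AB (d = 18.4 mm).
τ_max = 16·23.80/(π·(0.0184)³) = 1.946×10^7 Pa.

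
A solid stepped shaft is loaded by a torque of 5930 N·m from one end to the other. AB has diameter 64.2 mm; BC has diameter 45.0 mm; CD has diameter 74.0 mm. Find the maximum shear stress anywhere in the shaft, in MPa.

Under the same torque, τ_max = 16T/(πd³) is largest where d is smallest — segment BC (d = 45.0 mm).
τ_max = 16·5930/(π·(0.0450)³) = 3.314×10^8 Pa.

331 MPa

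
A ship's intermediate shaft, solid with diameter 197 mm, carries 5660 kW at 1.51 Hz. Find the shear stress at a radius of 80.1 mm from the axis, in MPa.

ω = 2π·1.51 = 9.488 rad/s, so T = P/ω = 5660×10³ / 9.488 = 596600 N·m.
J = πd⁴/32 = π(0.197)⁴/32 = 1.479×10^-4 m⁴.
Shear stress varies linearly with radius: τ = T·r/J = 596600 × 0.0801 / 1.479×10^-4 = 3.232×10^8 Pa.

323 MPa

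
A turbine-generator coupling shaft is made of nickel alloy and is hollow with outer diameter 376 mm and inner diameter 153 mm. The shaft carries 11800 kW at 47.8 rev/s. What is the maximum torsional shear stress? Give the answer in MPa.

ω = 2π·47.8 = 300.3 rad/s, so T = P/ω = 11800×10³ / 300.3 = 39290 N·m.
J = π(d_o⁴ − d_i⁴)/32 = π(0.376⁴ − 0.153⁴)/32 = 1.908×10^-3 m⁴.
τ_max = T·r/J = 39290 × 0.188 / 1.908×10^-3 = 3.870×10^6 Pa.

3.87 MPa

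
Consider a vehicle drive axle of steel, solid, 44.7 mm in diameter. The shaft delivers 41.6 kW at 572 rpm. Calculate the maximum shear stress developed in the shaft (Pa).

3.96e7 Pa

ω = 2π·572/60 = 59.90 rad/s, so T = P/ω = 41.6×10³ / 59.90 = 694.5 N·m.
J = πd⁴/32 = π(0.0447)⁴/32 = 3.919×10^-7 m⁴.
τ_max = T·r/J = 694.5 × 0.0224 / 3.919×10^-7 = 3.960×10^7 Pa.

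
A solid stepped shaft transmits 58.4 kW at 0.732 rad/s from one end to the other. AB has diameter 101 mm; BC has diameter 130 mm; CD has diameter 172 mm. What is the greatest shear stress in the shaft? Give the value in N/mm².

ω = 0.732 rad/s, so T = P/ω = 58.4×10³ / 0.7320 = 79780 N·m.
Under the same torque, τ_max = 16T/(πd³) is largest where d is smallest — segment AB (d = 101 mm).
τ_max = 16·79780/(π·(0.101)³) = 3.944×10^8 Pa.

394 N/mm²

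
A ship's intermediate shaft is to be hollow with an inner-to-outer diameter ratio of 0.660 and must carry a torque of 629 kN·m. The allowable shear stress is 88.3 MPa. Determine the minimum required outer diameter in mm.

For a hollow shaft with d_i/d_o = 0.660: τ_max = 16T/(π d_o³ (1−k⁴)), so d_o = [16T/(π τ_allow (1−k⁴))]^(1/3) = [16·629000/(π·8.83×10^7·0.8103)]^(1/3) = 0.3551 m.

355 mm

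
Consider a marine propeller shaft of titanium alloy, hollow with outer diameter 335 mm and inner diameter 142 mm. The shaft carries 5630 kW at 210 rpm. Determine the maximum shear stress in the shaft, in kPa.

35800 kPa

ω = 2π·210/60 = 21.99 rad/s, so T = P/ω = 5630×10³ / 21.99 = 256000 N·m.
J = π(d_o⁴ − d_i⁴)/32 = π(0.335⁴ − 0.142⁴)/32 = 1.197×10^-3 m⁴.
τ_max = T·r/J = 256000 × 0.168 / 1.197×10^-3 = 3.584×10^7 Pa.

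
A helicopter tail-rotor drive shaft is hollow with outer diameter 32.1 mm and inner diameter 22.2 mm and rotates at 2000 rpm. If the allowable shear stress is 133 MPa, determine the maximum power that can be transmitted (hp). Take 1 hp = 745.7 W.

J = π(d_o⁴ − d_i⁴)/32 = π(0.0321⁴ − 0.0222⁴)/32 = 8.039×10^-8 m⁴.
T_max = τ_allow·J/r = 1.33×10^8 × 8.039×10^-8 / 0.0161 = 666.2 N·m.
ω = 2π·2000/60 = 209.4 rad/s, so P_max = T_max·ω = 1.395×10^5 W.

187 hp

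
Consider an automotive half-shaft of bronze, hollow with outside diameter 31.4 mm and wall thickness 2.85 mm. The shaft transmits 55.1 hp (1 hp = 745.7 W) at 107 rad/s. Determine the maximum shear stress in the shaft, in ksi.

ω = 107 rad/s, so T = P/ω = 55.1×745.7 / 107.0 = 384.0 N·m.
J = π(d_o⁴ − d_i⁴)/32 = π(0.0314⁴ − 0.0257⁴)/32 = 5.261×10^-8 m⁴.
τ_max = T·r/J = 384.0 × 0.0157 / 5.261×10^-8 = 1.146×10^8 Pa.

16.6 ksi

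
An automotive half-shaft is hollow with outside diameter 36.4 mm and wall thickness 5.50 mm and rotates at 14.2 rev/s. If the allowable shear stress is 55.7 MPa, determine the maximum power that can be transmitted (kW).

35.9 kW

J = π(d_o⁴ − d_i⁴)/32 = π(0.0364⁴ − 0.0254⁴)/32 = 1.315×10^-7 m⁴.
T_max = τ_allow·J/r = 5.57×10^7 × 1.315×10^-7 / 0.0182 = 402.4 N·m.
ω = 2π·14.2 = 89.22 rad/s, so P_max = T_max·ω = 3.590×10^4 W.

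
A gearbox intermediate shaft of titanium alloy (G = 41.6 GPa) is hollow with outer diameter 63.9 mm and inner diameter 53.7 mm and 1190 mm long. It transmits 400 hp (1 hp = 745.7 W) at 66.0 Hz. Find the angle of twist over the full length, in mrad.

25.1 mrad

ω = 2π·66.0 = 414.7 rad/s, so T = P/ω = 400×745.7 / 414.7 = 719.3 N·m.
J = π(d_o⁴ − d_i⁴)/32 = π(0.0639⁴ − 0.0537⁴)/32 = 8.204×10^-7 m⁴.
θ = T·L/(G·J) = 719.3 × 1.19 / (41.6×10⁹ × 8.204×10^-7) = 0.02508 rad.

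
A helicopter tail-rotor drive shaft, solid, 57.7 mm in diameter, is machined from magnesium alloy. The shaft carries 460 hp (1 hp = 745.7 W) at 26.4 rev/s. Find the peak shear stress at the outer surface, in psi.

7950 psi

ω = 2π·26.4 = 165.9 rad/s, so T = P/ω = 460×745.7 / 165.9 = 2068 N·m.
J = πd⁴/32 = π(0.0577)⁴/32 = 1.088×10^-6 m⁴.
τ_max = T·r/J = 2068 × 0.0289 / 1.088×10^-6 = 5.483×10^7 Pa.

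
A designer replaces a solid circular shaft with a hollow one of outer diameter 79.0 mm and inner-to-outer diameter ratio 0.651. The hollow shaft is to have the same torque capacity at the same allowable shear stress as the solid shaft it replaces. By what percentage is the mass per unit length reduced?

Equal τ_max and T ⇒ the solid shaft needs d_s³ = d_o³(1−k⁴), so d_s = 79.0·(1−0.651⁴)^(1/3) = 73.96 mm.
Area ratio A_h/A_s = d_o²(1−k²)/d_s² = (1−k²)/(1−k⁴)^(2/3) = 0.6575.
Mass saving = 1 − 0.6575 = 34.3 %.

34.3 %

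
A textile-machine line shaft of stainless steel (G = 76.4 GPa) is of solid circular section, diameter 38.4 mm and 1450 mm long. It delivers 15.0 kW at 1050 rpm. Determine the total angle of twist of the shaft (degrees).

ω = 2π·1050/60 = 110.0 rad/s, so T = P/ω = 15.0×10³ / 110.0 = 136.4 N·m.
J = πd⁴/32 = π(0.0384)⁴/32 = 2.135×10^-7 m⁴.
θ = T·L/(G·J) = 136.4 × 1.45 / (76.4×10⁹ × 2.135×10^-7) = 0.01213 rad.

0.695°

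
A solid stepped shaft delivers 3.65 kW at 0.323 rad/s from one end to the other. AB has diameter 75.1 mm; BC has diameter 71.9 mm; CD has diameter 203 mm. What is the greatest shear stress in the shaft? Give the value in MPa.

ω = 0.323 rad/s, so T = P/ω = 3.65×10³ / 0.3230 = 11300 N·m.
Under the same torque, τ_max = 16T/(πd³) is largest where d is smallest — segment BC (d = 71.9 mm).
τ_max = 16·11300/(π·(0.0719)³) = 1.548×10^8 Pa.

155 MPa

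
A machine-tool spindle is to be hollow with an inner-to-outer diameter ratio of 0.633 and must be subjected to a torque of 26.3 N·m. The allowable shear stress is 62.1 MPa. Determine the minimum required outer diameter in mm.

For a hollow shaft with d_i/d_o = 0.633: τ_max = 16T/(π d_o³ (1−k⁴)), so d_o = [16T/(π τ_allow (1−k⁴))]^(1/3) = [16·26.30/(π·6.21×10^7·0.8394)]^(1/3) = 0.01370 m.

13.7 mm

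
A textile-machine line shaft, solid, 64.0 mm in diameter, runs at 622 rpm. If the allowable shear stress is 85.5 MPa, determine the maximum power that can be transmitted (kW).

287 kW

J = πd⁴/32 = π(0.0640)⁴/32 = 1.647×10^-6 m⁴.
T_max = τ_allow·J/r = 8.55×10^7 × 1.647×10^-6 / 0.0320 = 4401 N·m.
ω = 2π·622/60 = 65.14 rad/s, so P_max = T_max·ω = 2.867×10^5 W.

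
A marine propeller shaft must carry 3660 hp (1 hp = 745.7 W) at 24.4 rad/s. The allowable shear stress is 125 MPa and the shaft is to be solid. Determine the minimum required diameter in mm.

ω = 24.4 rad/s, so T = P/ω = 3660×745.7 / 24.40 = 111900 N·m.
For a solid shaft τ_max = 16T/(πd³), so d = (16T/(π τ_allow))^(1/3) = (16·111900/(π·1.25×10^8))^(1/3) = 0.1658 m.

166 mm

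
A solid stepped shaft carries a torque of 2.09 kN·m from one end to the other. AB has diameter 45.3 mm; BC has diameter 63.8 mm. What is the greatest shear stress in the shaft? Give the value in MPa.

115 MPa

Under the same torque, τ_max = 16T/(πd³) is largest where d is smallest — segment AB (d = 45.3 mm).
τ_max = 16·2090/(π·(0.0453)³) = 1.145×10^8 Pa.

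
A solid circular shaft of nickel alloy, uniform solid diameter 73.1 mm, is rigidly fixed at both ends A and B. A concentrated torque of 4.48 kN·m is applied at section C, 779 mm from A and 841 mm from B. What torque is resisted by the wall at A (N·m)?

2330 N·m

With uniform GJ and both ends fixed, compatibility θ_AC = θ_CB gives T_A·a = T_B·b, together with T_A + T_B = T₀.
T_A = T₀·b/(a+b) = 4480·841/1620 = 2326 N·m; T_B = 2154 N·m.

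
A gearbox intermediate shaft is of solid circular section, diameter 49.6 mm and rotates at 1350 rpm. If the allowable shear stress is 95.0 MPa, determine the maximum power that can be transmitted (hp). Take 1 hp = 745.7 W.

J = πd⁴/32 = π(0.0496)⁴/32 = 5.942×10^-7 m⁴.
T_max = τ_allow·J/r = 9.50×10^7 × 5.942×10^-7 / 0.0248 = 2276 N·m.
ω = 2π·1350/60 = 141.4 rad/s, so P_max = T_max·ω = 3.218×10^5 W.

432 hp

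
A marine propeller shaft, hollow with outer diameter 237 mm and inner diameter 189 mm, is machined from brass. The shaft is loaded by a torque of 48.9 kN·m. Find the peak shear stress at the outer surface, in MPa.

J = π(d_o⁴ − d_i⁴)/32 = π(0.237⁴ − 0.189⁴)/32 = 1.845×10^-4 m⁴.
τ_max = T·r/J = 48900 × 0.118 / 1.845×10^-4 = 3.141×10^7 Pa.

31.4 MPa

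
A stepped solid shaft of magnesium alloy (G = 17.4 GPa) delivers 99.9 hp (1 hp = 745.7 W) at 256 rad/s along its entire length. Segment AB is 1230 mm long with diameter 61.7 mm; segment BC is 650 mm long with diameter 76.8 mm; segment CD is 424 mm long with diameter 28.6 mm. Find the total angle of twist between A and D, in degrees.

ω = 256 rad/s, so T = P/ω = 99.9×745.7 / 256.0 = 291.0 N·m.
J_AB = π(0.0617)⁴/32 = 1.42×10^-6 m⁴; J_BC = π(0.0768)⁴/32 = 3.42×10^-6 m⁴; J_CD = π(0.0286)⁴/32 = 6.57×10^-8 m⁴.
θ = (T/G)·Σ L_i/J_i = (291.0/17.4×10⁹)·(1.23/1.42×10^-6 + 0.650/3.42×10^-6 + 0.424/6.57×10^-8) = 0.1256 rad.

7.20°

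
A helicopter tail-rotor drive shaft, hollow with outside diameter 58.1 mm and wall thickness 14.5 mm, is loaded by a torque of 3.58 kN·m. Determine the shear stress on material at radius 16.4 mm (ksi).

J = π(d_o⁴ − d_i⁴)/32 = π(0.0581⁴ − 0.0291⁴)/32 = 1.048×10^-6 m⁴.
Shear stress varies linearly with radius: τ = T·r/J = 3580 × 0.0164 / 1.048×10^-6 = 5.601×10^7 Pa.

8.12 ksi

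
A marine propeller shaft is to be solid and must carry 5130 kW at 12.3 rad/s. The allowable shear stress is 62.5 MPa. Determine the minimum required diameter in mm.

324 mm

ω = 12.3 rad/s, so T = P/ω = 5130×10³ / 12.30 = 417100 N·m.
For a solid shaft τ_max = 16T/(πd³), so d = (16T/(π τ_allow))^(1/3) = (16·417100/(π·6.25×10^7))^(1/3) = 0.3239 m.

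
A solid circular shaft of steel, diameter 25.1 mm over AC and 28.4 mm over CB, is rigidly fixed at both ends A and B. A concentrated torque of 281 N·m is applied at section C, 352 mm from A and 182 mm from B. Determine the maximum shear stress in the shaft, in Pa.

Compatibility: T_A·a/J_AC = T_B·b/J_CB with T_A + T_B = T₀.
J_AC = 3.90×10^-8 m⁴, J_CB = 6.39×10^-8 m⁴, so T_A = T₀·(J_AC/a)/((J_AC/a)+(J_CB/b)) = 67.39 N·m, T_B = 213.6 N·m.
τ in each portion: τ_AC = 2.17×10^7 Pa, τ_CB = 4.75×10^7 Pa; maximum is in CB.
τ_max = T_CB·r/J = 213.6·0.0142/6.39×10^-8 = 4.749×10^7 Pa.

4.75e7 Pa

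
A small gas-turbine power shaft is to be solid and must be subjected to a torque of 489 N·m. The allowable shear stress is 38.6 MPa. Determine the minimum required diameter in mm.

40.1 mm

For a solid shaft τ_max = 16T/(πd³), so d = (16T/(π τ_allow))^(1/3) = (16·489.0/(π·3.86×10^7))^(1/3) = 0.04011 m.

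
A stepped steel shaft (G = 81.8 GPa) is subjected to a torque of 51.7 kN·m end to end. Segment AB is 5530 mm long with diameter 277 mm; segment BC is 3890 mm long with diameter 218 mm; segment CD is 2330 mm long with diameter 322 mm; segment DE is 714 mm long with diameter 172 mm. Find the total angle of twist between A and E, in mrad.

23.8 mrad

J_AB = π(0.277)⁴/32 = 5.78×10^-4 m⁴; J_BC = π(0.218)⁴/32 = 2.22×10^-4 m⁴; J_CD = π(0.322)⁴/32 = 1.06×10^-3 m⁴; J_DE = π(0.172)⁴/32 = 8.59×10^-5 m⁴.
θ = (T/G)·Σ L_i/J_i = (51700/81.8×10⁹)·(5.53/5.78×10^-4 + 3.89/2.22×10^-4 + 2.33/1.06×10^-3 + 0.714/8.59×10^-5) = 0.02378 rad.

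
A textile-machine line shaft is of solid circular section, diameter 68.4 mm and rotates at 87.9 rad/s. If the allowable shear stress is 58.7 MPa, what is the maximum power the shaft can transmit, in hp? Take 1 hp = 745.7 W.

435 hp

J = πd⁴/32 = π(0.0684)⁴/32 = 2.149×10^-6 m⁴.
T_max = τ_allow·J/r = 5.87×10^7 × 2.149×10^-6 / 0.0342 = 3688 N·m.
ω = 87.9 rad/s, so P_max = T_max·ω = 3.242×10^5 W.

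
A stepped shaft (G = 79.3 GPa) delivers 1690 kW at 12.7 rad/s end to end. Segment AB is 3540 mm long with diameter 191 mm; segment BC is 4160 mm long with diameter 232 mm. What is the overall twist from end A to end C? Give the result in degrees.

4.01°

ω = 12.7 rad/s, so T = P/ω = 1690×10³ / 12.70 = 133100 N·m.
J_AB = π(0.191)⁴/32 = 1.31×10^-4 m⁴; J_BC = π(0.232)⁴/32 = 2.84×10^-4 m⁴.
θ = (T/G)·Σ L_i/J_i = (133100/79.3×10⁹)·(3.54/1.31×10^-4 + 4.16/2.84×10^-4) = 0.07001 rad.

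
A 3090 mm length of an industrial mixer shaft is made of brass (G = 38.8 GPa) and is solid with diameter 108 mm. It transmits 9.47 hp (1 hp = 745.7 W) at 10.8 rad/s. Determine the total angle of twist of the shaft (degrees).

0.223°

ω = 10.8 rad/s, so T = P/ω = 9.47×745.7 / 10.80 = 653.9 N·m.
J = πd⁴/32 = π(0.108)⁴/32 = 1.336×10^-5 m⁴.
θ = T·L/(G·J) = 653.9 × 3.09 / (38.8×10⁹ × 1.336×10^-5) = 3.899×10^-3 rad.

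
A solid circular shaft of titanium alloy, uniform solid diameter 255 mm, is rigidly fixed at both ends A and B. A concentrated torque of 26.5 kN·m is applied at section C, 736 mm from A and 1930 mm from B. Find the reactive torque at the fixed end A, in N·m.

With uniform GJ and both ends fixed, compatibility θ_AC = θ_CB gives T_A·a = T_B·b, together with T_A + T_B = T₀.
T_A = T₀·b/(a+b) = 26500·1930/2666 = 19180 N·m; T_B = 7316 N·m.

19200 N·m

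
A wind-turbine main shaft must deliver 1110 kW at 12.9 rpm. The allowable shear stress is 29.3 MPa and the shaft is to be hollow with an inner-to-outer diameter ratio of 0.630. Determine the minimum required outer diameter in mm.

ω = 2π·12.9/60 = 1.351 rad/s, so T = P/ω = 1110×10³ / 1.351 = 821700 N·m.
For a hollow shaft with d_i/d_o = 0.630: τ_max = 16T/(π d_o³ (1−k⁴)), so d_o = [16T/(π τ_allow (1−k⁴))]^(1/3) = [16·821700/(π·2.93×10^7·0.8425)]^(1/3) = 0.5535 m.

553 mm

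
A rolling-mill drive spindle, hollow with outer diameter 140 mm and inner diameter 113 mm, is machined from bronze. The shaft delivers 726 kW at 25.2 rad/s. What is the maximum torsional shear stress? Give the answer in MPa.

92.9 MPa

ω = 25.2 rad/s, so T = P/ω = 726×10³ / 25.20 = 28810 N·m.
J = π(d_o⁴ − d_i⁴)/32 = π(0.140⁴ − 0.113⁴)/32 = 2.171×10^-5 m⁴.
τ_max = T·r/J = 28810 × 0.0700 / 2.171×10^-5 = 9.290×10^7 Pa.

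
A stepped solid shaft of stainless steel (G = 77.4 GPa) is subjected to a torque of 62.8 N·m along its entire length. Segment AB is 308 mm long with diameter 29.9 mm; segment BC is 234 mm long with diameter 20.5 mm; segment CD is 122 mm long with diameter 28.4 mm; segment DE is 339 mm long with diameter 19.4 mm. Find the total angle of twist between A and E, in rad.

0.0355 rad

J_AB = π(0.0299)⁴/32 = 7.85×10^-8 m⁴; J_BC = π(0.0205)⁴/32 = 1.73×10^-8 m⁴; J_CD = π(0.0284)⁴/32 = 6.39×10^-8 m⁴; J_DE = π(0.0194)⁴/32 = 1.39×10^-8 m⁴.
θ = (T/G)·Σ L_i/J_i = (62.80/77.4×10⁹)·(0.308/7.85×10^-8 + 0.234/1.73×10^-8 + 0.122/6.39×10^-8 + 0.339/1.39×10^-8) = 0.03546 rad.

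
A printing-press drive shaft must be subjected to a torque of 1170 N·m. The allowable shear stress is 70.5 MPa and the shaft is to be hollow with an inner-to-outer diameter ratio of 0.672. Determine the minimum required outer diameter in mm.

For a hollow shaft with d_i/d_o = 0.672: τ_max = 16T/(π d_o³ (1−k⁴)), so d_o = [16T/(π τ_allow (1−k⁴))]^(1/3) = [16·1170/(π·7.05×10^7·0.7961)]^(1/3) = 0.04735 m.

47.4 mm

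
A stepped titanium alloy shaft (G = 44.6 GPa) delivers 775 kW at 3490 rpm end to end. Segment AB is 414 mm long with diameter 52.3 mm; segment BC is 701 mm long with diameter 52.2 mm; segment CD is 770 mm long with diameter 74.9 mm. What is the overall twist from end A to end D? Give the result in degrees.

ω = 2π·3490/60 = 365.5 rad/s, so T = P/ω = 775×10³ / 365.5 = 2121 N·m.
J_AB = π(0.0523)⁴/32 = 7.35×10^-7 m⁴; J_BC = π(0.0522)⁴/32 = 7.29×10^-7 m⁴; J_CD = π(0.0749)⁴/32 = 3.09×10^-6 m⁴.
θ = (T/G)·Σ L_i/J_i = (2121/44.6×10⁹)·(0.414/7.35×10^-7 + 0.701/7.29×10^-7 + 0.770/3.09×10^-6) = 0.08437 rad.

4.83°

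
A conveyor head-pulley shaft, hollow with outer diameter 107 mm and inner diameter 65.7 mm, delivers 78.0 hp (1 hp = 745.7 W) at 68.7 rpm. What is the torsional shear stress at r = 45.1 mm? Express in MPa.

33.0 MPa

ω = 2π·68.7/60 = 7.194 rad/s, so T = P/ω = 78.0×745.7 / 7.194 = 8085 N·m.
J = π(d_o⁴ − d_i⁴)/32 = π(0.107⁴ − 0.0657⁴)/32 = 1.104×10^-5 m⁴.
Shear stress varies linearly with radius: τ = T·r/J = 8085 × 0.0451 / 1.104×10^-5 = 3.303×10^7 Pa.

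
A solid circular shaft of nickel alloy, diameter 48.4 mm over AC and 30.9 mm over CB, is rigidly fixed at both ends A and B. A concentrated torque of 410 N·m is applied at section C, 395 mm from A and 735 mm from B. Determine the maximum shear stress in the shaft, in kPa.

16900 kPa

Compatibility: T_A·a/J_AC = T_B·b/J_CB with T_A + T_B = T₀.
J_AC = 5.39×10^-7 m⁴, J_CB = 8.95×10^-8 m⁴, so T_A = T₀·(J_AC/a)/((J_AC/a)+(J_CB/b)) = 376.4 N·m, T_B = 33.61 N·m.
τ in each portion: τ_AC = 1.69×10^7 Pa, τ_CB = 5.80×10^6 Pa; maximum is in AC.
τ_max = T_AC·r/J = 376.4·0.0242/5.39×10^-7 = 1.691×10^7 Pa.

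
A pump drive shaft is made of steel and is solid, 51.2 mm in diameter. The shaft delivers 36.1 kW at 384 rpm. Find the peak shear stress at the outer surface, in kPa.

ω = 2π·384/60 = 40.21 rad/s, so T = P/ω = 36.1×10³ / 40.21 = 897.7 N·m.
J = πd⁴/32 = π(0.0512)⁴/32 = 6.747×10^-7 m⁴.
τ_max = T·r/J = 897.7 × 0.0256 / 6.747×10^-7 = 3.406×10^7 Pa.

34100 kPa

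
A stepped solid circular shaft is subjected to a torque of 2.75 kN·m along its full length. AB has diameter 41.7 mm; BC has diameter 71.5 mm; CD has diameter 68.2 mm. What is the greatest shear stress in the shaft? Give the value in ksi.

28.0 ksi

Under the same torque, τ_max = 16T/(πd³) is largest where d is smallest — segment AB (d = 41.7 mm).
τ_max = 16·2750/(π·(0.0417)³) = 1.931×10^8 Pa.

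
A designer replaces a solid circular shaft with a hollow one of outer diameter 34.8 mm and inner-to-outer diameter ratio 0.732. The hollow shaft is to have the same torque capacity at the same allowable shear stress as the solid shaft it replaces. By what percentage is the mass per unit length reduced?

Equal τ_max and T ⇒ the solid shaft needs d_s³ = d_o³(1−k⁴), so d_s = 34.8·(1−0.732⁴)^(1/3) = 31.09 mm.
Area ratio A_h/A_s = d_o²(1−k²)/d_s² = (1−k²)/(1−k⁴)^(2/3) = 0.5817.
Mass saving = 1 − 0.5817 = 41.8 %.

41.8 %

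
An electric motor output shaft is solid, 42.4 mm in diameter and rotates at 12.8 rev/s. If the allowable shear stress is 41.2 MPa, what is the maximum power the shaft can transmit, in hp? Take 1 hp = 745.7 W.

66.5 hp

J = πd⁴/32 = π(0.0424)⁴/32 = 3.173×10^-7 m⁴.
T_max = τ_allow·J/r = 4.12×10^7 × 3.173×10^-7 / 0.0212 = 616.6 N·m.
ω = 2π·12.8 = 80.42 rad/s, so P_max = T_max·ω = 4.959×10^4 W.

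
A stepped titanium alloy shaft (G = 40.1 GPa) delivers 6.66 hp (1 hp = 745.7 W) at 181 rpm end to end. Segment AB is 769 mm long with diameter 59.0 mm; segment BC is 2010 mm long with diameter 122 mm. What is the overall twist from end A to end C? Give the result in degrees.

ω = 2π·181/60 = 18.95 rad/s, so T = P/ω = 6.66×745.7 / 18.95 = 262.0 N·m.
J_AB = π(0.0590)⁴/32 = 1.19×10^-6 m⁴; J_BC = π(0.122)⁴/32 = 2.17×10^-5 m⁴.
θ = (T/G)·Σ L_i/J_i = (262.0/40.1×10⁹)·(0.769/1.19×10^-6 + 2.01/2.17×10^-5) = 4.828×10^-3 rad.

0.277°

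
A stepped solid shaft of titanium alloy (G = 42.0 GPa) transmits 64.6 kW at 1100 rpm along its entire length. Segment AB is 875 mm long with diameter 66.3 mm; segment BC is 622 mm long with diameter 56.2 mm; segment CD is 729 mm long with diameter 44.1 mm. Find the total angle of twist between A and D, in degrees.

2.34°

ω = 2π·1100/60 = 115.2 rad/s, so T = P/ω = 64.6×10³ / 115.2 = 560.8 N·m.
J_AB = π(0.0663)⁴/32 = 1.90×10^-6 m⁴; J_BC = π(0.0562)⁴/32 = 9.79×10^-7 m⁴; J_CD = π(0.0441)⁴/32 = 3.71×10^-7 m⁴.
θ = (T/G)·Σ L_i/J_i = (560.8/42.0×10⁹)·(0.875/1.90×10^-6 + 0.622/9.79×10^-7 + 0.729/3.71×10^-7) = 0.04085 rad.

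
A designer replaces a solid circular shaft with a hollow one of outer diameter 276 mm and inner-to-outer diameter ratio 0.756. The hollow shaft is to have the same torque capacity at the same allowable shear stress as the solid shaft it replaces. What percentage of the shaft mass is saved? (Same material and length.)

44.2 %

Equal τ_max and T ⇒ the solid shaft needs d_s³ = d_o³(1−k⁴), so d_s = 276·(1−0.756⁴)^(1/3) = 241.9 mm.
Area ratio A_h/A_s = d_o²(1−k²)/d_s² = (1−k²)/(1−k⁴)^(2/3) = 0.5577.
Mass saving = 1 − 0.5577 = 44.2 %.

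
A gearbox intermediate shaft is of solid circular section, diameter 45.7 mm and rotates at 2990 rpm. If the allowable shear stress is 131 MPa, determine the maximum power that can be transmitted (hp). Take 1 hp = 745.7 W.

J = πd⁴/32 = π(0.0457)⁴/32 = 4.282×10^-7 m⁴.
T_max = τ_allow·J/r = 1.31×10^8 × 4.282×10^-7 / 0.0229 = 2455 N·m.
ω = 2π·2990/60 = 313.1 rad/s, so P_max = T_max·ω = 7.687×10^5 W.

1030 hp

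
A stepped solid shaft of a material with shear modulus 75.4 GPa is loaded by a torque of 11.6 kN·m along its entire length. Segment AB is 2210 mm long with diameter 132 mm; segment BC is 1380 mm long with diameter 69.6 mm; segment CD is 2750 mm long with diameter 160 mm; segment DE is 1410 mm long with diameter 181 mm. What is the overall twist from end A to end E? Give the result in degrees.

6.43°

J_AB = π(0.132)⁴/32 = 2.98×10^-5 m⁴; J_BC = π(0.0696)⁴/32 = 2.30×10^-6 m⁴; J_CD = π(0.160)⁴/32 = 6.43×10^-5 m⁴; J_DE = π(0.181)⁴/32 = 1.05×10^-4 m⁴.
θ = (T/G)·Σ L_i/J_i = (11600/75.4×10⁹)·(2.21/2.98×10^-5 + 1.38/2.30×10^-6 + 2.75/6.43×10^-5 + 1.41/1.05×10^-4) = 0.1122 rad.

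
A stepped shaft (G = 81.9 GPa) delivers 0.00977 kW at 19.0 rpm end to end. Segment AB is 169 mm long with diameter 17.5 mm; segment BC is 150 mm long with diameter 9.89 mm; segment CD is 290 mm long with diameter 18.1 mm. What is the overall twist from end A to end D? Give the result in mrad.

12.3 mrad

ω = 2π·19.0/60 = 1.990 rad/s, so T = P/ω = 0.00977×10³ / 1.990 = 4.910 N·m.
J_AB = π(0.0175)⁴/32 = 9.21×10^-9 m⁴; J_BC = π(0.00989)⁴/32 = 9.39×10^-10 m⁴; J_CD = π(0.0181)⁴/32 = 1.05×10^-8 m⁴.
θ = (T/G)·Σ L_i/J_i = (4.910/81.9×10⁹)·(0.169/9.21×10^-9 + 0.150/9.39×10^-10 + 0.290/1.05×10^-8) = 0.01233 rad.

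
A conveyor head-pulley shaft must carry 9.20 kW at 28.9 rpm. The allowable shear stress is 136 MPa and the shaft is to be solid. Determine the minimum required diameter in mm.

ω = 2π·28.9/60 = 3.026 rad/s, so T = P/ω = 9.20×10³ / 3.026 = 3040 N·m.
For a solid shaft τ_max = 16T/(πd³), so d = (16T/(π τ_allow))^(1/3) = (16·3040/(π·1.36×10^8))^(1/3) = 0.04847 m.

48.5 mm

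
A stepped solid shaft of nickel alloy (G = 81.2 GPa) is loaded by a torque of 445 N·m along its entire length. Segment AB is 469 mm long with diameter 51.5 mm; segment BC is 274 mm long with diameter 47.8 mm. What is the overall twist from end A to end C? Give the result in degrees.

J_AB = π(0.0515)⁴/32 = 6.91×10^-7 m⁴; J_BC = π(0.0478)⁴/32 = 5.13×10^-7 m⁴.
θ = (T/G)·Σ L_i/J_i = (445.0/81.2×10⁹)·(0.469/6.91×10^-7 + 0.274/5.13×10^-7) = 6.652×10^-3 rad.

0.381°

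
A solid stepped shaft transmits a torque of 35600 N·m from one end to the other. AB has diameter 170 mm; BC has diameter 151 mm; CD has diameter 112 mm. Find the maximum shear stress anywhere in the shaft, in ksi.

Under the same torque, τ_max = 16T/(πd³) is largest where d is smallest — segment CD (d = 112 mm).
τ_max = 16·35600/(π·(0.112)³) = 1.291×10^8 Pa.

18.7 ksi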